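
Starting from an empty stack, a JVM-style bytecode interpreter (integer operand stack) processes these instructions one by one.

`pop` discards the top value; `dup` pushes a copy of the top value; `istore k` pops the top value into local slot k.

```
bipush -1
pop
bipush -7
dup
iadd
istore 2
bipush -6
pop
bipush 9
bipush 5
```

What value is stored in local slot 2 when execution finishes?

-14

bipush -1 → [-1]
pop       → []
bipush -7 → [-7]
dup       → [-7, -7]
iadd      → [-14]
istore 2  → []
bipush -6 → [-6]
pop       → []
bipush 9  → [9]
bipush 5  → [9, 5]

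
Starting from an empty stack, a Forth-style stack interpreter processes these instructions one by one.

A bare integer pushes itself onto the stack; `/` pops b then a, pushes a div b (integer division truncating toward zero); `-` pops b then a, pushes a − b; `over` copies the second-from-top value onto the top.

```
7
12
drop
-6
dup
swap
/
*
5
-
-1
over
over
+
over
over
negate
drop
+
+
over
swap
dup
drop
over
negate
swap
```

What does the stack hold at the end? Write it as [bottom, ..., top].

7      -> [7]
12     -> [7, 12]
drop   -> [7]
-6     -> [7, -6]
dup    -> [7, -6, -6]
swap   -> [7, -6, -6]
/      -> [7, 1]
*      -> [7]
5      -> [7, 5]
-      -> [2]
-1     -> [2, -1]
over   -> [2, -1, 2]
over   -> [2, -1, 2, -1]
+      -> [2, -1, 1]
over   -> [2, -1, 1, -1]
over   -> [2, -1, 1, -1, 1]
negate -> [2, -1, 1, -1, -1]
drop   -> [2, -1, 1, -1]
+      -> [2, -1, 0]
+      -> [2, -1]
over   -> [2, -1, 2]
swap   -> [2, 2, -1]
dup    -> [2, 2, -1, -1]
drop   -> [2, 2, -1]
over   -> [2, 2, -1, 2]
negate -> [2, 2, -1, -2]
swap   -> [2, 2, -2, -1]

[2, 2, -2, -1]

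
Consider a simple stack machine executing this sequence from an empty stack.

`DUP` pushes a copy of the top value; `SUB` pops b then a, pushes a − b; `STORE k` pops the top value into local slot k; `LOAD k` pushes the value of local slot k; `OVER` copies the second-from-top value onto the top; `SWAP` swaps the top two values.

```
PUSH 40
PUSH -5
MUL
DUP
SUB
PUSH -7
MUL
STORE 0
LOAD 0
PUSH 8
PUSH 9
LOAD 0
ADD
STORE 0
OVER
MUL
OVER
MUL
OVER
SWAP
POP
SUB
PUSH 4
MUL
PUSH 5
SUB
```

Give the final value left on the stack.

PUSH 40 -> 40
PUSH -5 -> 40 -5
MUL     -> -200
DUP     -> -200 -200
SUB     -> 0
PUSH -7 -> 0 -7
MUL     -> 0
STORE 0 -> (empty)
LOAD 0  -> 0
PUSH 8  -> 0 8
PUSH 9  -> 0 8 9
LOAD 0  -> 0 8 9 0
ADD     -> 0 8 9
STORE 0 -> 0 8
OVER    -> 0 8 0
MUL     -> 0 0
OVER    -> 0 0 0
MUL     -> 0 0
OVER    -> 0 0 0
SWAP    -> 0 0 0
POP     -> 0 0
SUB     -> 0
PUSH 4  -> 0 4
MUL     -> 0
PUSH 5  -> 0 5
SUB     -> -5

-5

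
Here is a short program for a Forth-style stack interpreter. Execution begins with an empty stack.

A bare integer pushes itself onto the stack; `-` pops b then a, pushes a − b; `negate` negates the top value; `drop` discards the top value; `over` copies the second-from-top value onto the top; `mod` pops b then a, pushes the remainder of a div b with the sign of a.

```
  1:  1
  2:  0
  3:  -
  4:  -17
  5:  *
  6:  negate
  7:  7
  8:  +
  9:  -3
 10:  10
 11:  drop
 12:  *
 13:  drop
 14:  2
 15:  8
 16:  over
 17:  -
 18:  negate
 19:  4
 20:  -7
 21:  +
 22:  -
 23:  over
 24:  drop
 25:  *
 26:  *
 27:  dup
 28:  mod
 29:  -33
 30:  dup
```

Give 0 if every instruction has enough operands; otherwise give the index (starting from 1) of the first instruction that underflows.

26

1      -> [1]
0      -> [1, 0]
-      -> [1]
-17    -> [1, -17]
*      -> [-17]
negate -> [17]
7      -> [17, 7]
+      -> [24]
-3     -> [24, -3]
10     -> [24, -3, 10]
drop   -> [24, -3]
*      -> [-72]
drop   -> []
2      -> [2]
8      -> [2, 8]
over   -> [2, 8, 2]
-      -> [2, 6]
negate -> [2, -6]
4      -> [2, -6, 4]
-7     -> [2, -6, 4, -7]
+      -> [2, -6, -3]
-      -> [2, -3]
over   -> [2, -3, 2]
drop   -> [2, -3]
*      -> [-6]
*  — needs 2 operands, stack has 1 → underflow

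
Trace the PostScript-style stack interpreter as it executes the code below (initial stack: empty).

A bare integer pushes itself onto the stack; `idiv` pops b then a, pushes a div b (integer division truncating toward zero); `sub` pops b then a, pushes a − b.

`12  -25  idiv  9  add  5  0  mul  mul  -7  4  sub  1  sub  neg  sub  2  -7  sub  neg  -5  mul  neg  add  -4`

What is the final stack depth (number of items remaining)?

2

12   : [12]
-25  : [12, -25]
idiv : [0]
9    : [0, 9]
add  : [9]
5    : [9, 5]
0    : [9, 5, 0]
mul  : [9, 0]
mul  : [0]
-7   : [0, -7]
4    : [0, -7, 4]
sub  : [0, -11]
1    : [0, -11, 1]
sub  : [0, -12]
neg  : [0, 12]
sub  : [-12]
2    : [-12, 2]
-7   : [-12, 2, -7]
sub  : [-12, 9]
neg  : [-12, -9]
-5   : [-12, -9, -5]
mul  : [-12, 45]
neg  : [-12, -45]
add  : [-57]
-4   : [-57, -4]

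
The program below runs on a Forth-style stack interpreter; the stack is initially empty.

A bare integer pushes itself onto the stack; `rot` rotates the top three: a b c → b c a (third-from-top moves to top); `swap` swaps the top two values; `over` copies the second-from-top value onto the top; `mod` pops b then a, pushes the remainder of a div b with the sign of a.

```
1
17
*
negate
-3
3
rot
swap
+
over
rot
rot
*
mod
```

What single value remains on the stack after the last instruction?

-3

1       [1]
17      [1, 17]
*       [17]
negate  [-17]
-3      [-17, -3]
3       [-17, -3, 3]
rot     [-3, 3, -17]
swap    [-3, -17, 3]
+       [-3, -14]
over    [-3, -14, -3]
rot     [-14, -3, -3]
rot     [-3, -3, -14]
*       [-3, 42]
mod     [-3]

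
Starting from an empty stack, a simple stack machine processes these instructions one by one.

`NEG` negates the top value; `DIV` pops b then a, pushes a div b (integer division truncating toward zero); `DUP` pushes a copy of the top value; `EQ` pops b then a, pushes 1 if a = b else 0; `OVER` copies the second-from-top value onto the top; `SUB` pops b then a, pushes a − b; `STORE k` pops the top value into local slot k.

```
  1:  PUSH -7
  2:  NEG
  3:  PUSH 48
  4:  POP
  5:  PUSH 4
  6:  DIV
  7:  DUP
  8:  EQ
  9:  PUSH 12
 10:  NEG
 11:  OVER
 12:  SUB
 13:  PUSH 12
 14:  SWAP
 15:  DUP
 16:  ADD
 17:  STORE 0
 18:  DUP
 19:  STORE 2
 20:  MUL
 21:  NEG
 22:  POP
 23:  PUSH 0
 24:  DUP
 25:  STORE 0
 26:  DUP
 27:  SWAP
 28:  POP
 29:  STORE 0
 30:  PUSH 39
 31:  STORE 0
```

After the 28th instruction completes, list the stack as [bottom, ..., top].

[0]

PUSH -7 → -7
NEG     → 7
PUSH 48 → 7 48
POP     → 7
PUSH 4  → 7 4
DIV     → 1
DUP     → 1 1
EQ      → 1
PUSH 12 → 1 12
NEG     → 1 -12
OVER    → 1 -12 1
SUB     → 1 -13
PUSH 12 → 1 -13 12
SWAP    → 1 12 -13
DUP     → 1 12 -13 -13
ADD     → 1 12 -26
STORE 0 → 1 12
DUP     → 1 12 12
STORE 2 → 1 12
MUL     → 12
NEG     → -12
POP     → (empty)
PUSH 0  → 0
DUP     → 0 0
STORE 0 → 0
DUP     → 0 0
SWAP    → 0 0
POP     → 0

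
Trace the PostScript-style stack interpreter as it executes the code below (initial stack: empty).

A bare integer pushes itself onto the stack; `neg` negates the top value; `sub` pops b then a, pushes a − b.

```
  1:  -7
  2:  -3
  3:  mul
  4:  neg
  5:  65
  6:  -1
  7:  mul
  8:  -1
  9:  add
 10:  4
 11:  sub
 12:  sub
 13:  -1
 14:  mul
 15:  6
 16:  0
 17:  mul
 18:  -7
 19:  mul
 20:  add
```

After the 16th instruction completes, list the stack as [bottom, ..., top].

-7  -> -7
-3  -> -7 -3
mul -> 21
neg -> -21
65  -> -21 65
-1  -> -21 65 -1
mul -> -21 -65
-1  -> -21 -65 -1
add -> -21 -66
4   -> -21 -66 4
sub -> -21 -70
sub -> 49
-1  -> 49 -1
mul -> -49
6   -> -49 6
0   -> -49 6 0

[-49, 6, 0]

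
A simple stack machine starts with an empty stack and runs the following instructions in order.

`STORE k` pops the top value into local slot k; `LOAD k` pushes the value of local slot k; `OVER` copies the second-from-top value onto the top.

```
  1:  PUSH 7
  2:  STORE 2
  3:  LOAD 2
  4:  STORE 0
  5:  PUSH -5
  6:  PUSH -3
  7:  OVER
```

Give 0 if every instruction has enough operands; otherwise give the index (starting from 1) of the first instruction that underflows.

PUSH 7  → [7]
STORE 2 → []
LOAD 2  → [7]
STORE 0 → []
PUSH -5 → [-5]
PUSH -3 → [-5, -3]
OVER    → [-5, -3, -5]

0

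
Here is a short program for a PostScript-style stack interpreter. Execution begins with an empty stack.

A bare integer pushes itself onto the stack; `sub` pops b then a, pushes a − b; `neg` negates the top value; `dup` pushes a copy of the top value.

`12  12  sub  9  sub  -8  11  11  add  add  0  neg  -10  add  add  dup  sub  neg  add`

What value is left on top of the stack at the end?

12  -> [12]
12  -> [12, 12]
sub -> [0]
9   -> [0, 9]
sub -> [-9]
-8  -> [-9, -8]
11  -> [-9, -8, 11]
11  -> [-9, -8, 11, 11]
add -> [-9, -8, 22]
add -> [-9, 14]
0   -> [-9, 14, 0]
neg -> [-9, 14, 0]
-10 -> [-9, 14, 0, -10]
add -> [-9, 14, -10]
add -> [-9, 4]
dup -> [-9, 4, 4]
sub -> [-9, 0]
neg -> [-9, 0]
add -> [-9]

-9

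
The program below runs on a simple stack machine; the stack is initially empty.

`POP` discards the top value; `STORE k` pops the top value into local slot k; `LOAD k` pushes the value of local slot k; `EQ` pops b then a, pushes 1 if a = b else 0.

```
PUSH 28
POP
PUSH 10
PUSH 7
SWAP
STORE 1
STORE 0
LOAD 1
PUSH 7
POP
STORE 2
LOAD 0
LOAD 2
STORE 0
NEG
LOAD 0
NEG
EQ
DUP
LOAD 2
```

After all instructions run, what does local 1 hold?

10

PUSH 28  [28]
POP      []
PUSH 10  [10]
PUSH 7   [10, 7]
SWAP     [7, 10]
STORE 1  [7]
STORE 0  []
LOAD 1   [10]
PUSH 7   [10, 7]
POP      [10]
STORE 2  []
LOAD 0   [7]
LOAD 2   [7, 10]
STORE 0  [7]
NEG      [-7]
LOAD 0   [-7, 10]
NEG      [-7, -10]
EQ       [0]
DUP      [0, 0]
LOAD 2   [0, 0, 10]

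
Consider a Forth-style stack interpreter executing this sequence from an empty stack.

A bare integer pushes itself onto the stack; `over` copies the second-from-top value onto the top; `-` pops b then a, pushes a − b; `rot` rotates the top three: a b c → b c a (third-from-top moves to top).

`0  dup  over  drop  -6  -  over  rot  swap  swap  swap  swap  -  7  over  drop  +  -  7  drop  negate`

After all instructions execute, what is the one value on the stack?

1

0      -> 0
dup    -> 0 0
over   -> 0 0 0
drop   -> 0 0
-6     -> 0 0 -6
-      -> 0 6
over   -> 0 6 0
rot    -> 6 0 0
swap   -> 6 0 0
swap   -> 6 0 0
swap   -> 6 0 0
swap   -> 6 0 0
-      -> 6 0
7      -> 6 0 7
over   -> 6 0 7 0
drop   -> 6 0 7
+      -> 6 7
-      -> -1
7      -> -1 7
drop   -> -1
negate -> 1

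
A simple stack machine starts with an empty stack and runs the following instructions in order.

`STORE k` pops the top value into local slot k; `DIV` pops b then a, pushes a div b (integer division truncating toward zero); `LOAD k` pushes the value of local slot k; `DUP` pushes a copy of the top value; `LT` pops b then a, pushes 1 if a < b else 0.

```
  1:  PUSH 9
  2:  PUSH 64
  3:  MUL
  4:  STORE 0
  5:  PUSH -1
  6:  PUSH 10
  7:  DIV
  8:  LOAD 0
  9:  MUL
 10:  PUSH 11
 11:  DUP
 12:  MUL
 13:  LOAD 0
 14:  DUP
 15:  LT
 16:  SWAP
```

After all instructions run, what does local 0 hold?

PUSH 9  : 9
PUSH 64 : 9 64
MUL     : 576
STORE 0 : (empty)
PUSH -1 : -1
PUSH 10 : -1 10
DIV     : 0
LOAD 0  : 0 576
MUL     : 0
PUSH 11 : 0 11
DUP     : 0 11 11
MUL     : 0 121
LOAD 0  : 0 121 576
DUP     : 0 121 576 576
LT      : 0 121 0
SWAP    : 0 0 121

576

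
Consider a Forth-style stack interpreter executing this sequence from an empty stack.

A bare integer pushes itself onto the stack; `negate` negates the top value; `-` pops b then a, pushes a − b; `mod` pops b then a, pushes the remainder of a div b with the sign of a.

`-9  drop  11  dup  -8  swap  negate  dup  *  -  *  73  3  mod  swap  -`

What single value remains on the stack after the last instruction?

-9     : [-9]
drop   : []
11     : [11]
dup    : [11, 11]
-8     : [11, 11, -8]
swap   : [11, -8, 11]
negate : [11, -8, -11]
dup    : [11, -8, -11, -11]
*      : [11, -8, 121]
-      : [11, -129]
*      : [-1419]
73     : [-1419, 73]
3      : [-1419, 73, 3]
mod    : [-1419, 1]
swap   : [1, -1419]
-      : [1420]

1420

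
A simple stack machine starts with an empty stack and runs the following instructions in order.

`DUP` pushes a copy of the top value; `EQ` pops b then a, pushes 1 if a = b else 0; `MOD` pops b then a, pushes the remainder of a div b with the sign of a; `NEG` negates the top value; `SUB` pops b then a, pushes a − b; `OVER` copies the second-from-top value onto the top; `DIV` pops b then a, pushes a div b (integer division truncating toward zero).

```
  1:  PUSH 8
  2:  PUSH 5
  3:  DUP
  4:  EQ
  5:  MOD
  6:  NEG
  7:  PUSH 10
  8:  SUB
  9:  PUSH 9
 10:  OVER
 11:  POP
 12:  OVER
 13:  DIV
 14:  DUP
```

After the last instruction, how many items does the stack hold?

PUSH 8  → [8]
PUSH 5  → [8, 5]
DUP     → [8, 5, 5]
EQ      → [8, 1]
MOD     → [0]
NEG     → [0]
PUSH 10 → [0, 10]
SUB     → [-10]
PUSH 9  → [-10, 9]
OVER    → [-10, 9, -10]
POP     → [-10, 9]
OVER    → [-10, 9, -10]
DIV     → [-10, 0]
DUP     → [-10, 0, 0]

3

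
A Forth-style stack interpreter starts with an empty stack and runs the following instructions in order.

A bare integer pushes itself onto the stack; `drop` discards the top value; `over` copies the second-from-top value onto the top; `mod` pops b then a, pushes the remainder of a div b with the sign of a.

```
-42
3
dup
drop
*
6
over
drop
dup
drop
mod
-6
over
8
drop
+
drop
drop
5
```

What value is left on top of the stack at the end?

5

-42  : [-42]
3    : [-42, 3]
dup  : [-42, 3, 3]
drop : [-42, 3]
*    : [-126]
6    : [-126, 6]
over : [-126, 6, -126]
drop : [-126, 6]
dup  : [-126, 6, 6]
drop : [-126, 6]
mod  : [0]
-6   : [0, -6]
over : [0, -6, 0]
8    : [0, -6, 0, 8]
drop : [0, -6, 0]
+    : [0, -6]
drop : [0]
drop : []
5    : [5]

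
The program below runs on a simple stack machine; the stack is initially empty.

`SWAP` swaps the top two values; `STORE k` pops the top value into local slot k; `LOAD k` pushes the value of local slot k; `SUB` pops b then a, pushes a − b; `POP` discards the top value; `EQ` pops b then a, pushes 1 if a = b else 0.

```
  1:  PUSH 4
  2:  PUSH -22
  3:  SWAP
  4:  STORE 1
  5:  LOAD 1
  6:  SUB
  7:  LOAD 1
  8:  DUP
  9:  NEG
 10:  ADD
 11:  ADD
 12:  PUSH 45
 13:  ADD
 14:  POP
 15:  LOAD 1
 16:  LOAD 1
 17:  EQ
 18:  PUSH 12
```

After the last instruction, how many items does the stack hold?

2

PUSH 4   → [4]
PUSH -22 → [4, -22]
SWAP     → [-22, 4]
STORE 1  → [-22]
LOAD 1   → [-22, 4]
SUB      → [-26]
LOAD 1   → [-26, 4]
DUP      → [-26, 4, 4]
NEG      → [-26, 4, -4]
ADD      → [-26, 0]
ADD      → [-26]
PUSH 45  → [-26, 45]
ADD      → [19]
POP      → []
LOAD 1   → [4]
LOAD 1   → [4, 4]
EQ       → [1]
PUSH 12  → [1, 12]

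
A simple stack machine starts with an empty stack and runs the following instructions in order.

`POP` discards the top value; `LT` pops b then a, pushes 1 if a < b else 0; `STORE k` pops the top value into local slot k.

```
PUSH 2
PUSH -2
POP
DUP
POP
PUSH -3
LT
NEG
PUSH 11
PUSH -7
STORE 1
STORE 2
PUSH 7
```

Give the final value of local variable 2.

PUSH 2  -> [2]
PUSH -2 -> [2, -2]
POP     -> [2]
DUP     -> [2, 2]
POP     -> [2]
PUSH -3 -> [2, -3]
LT      -> [0]
NEG     -> [0]
PUSH 11 -> [0, 11]
PUSH -7 -> [0, 11, -7]
STORE 1 -> [0, 11]
STORE 2 -> [0]
PUSH 7  -> [0, 7]

11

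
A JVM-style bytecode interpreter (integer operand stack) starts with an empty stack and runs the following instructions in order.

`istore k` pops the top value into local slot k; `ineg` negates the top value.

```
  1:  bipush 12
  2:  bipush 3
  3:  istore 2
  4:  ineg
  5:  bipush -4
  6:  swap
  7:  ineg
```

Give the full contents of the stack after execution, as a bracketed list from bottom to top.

[-4, 12]

bipush 12  12
bipush 3   12 3
istore 2   12
ineg       -12
bipush -4  -12 -4
swap       -4 -12
ineg       -4 12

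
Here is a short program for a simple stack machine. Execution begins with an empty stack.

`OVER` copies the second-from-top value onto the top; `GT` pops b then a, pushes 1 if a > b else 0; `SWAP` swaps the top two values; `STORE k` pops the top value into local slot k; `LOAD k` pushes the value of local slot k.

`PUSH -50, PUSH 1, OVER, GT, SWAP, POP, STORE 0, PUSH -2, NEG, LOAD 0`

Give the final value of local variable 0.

1

PUSH -50 → -50
PUSH 1   → -50 1
OVER     → -50 1 -50
GT       → -50 1
SWAP     → 1 -50
POP      → 1
STORE 0  → (empty)
PUSH -2  → -2
NEG      → 2
LOAD 0   → 2 1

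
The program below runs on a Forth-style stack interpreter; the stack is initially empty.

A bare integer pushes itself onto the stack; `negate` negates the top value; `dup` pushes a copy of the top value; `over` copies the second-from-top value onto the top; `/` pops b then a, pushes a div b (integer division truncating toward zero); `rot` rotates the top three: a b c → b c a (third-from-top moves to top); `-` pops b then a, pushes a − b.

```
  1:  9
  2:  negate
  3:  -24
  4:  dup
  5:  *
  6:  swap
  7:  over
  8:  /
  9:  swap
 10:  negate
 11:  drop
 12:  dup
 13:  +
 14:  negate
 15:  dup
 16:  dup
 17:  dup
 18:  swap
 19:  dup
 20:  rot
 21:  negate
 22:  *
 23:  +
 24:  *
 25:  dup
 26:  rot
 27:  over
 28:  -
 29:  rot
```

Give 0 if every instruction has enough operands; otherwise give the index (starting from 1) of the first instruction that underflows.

9      → 9
negate → -9
-24    → -9 -24
dup    → -9 -24 -24
*      → -9 576
swap   → 576 -9
over   → 576 -9 576
/      → 576 0
swap   → 0 576
negate → 0 -576
drop   → 0
dup    → 0 0
+      → 0
negate → 0
dup    → 0 0
dup    → 0 0 0
dup    → 0 0 0 0
swap   → 0 0 0 0
dup    → 0 0 0 0 0
rot    → 0 0 0 0 0
negate → 0 0 0 0 0
*      → 0 0 0 0
+      → 0 0 0
*      → 0 0
dup    → 0 0 0
rot    → 0 0 0
over   → 0 0 0 0
-      → 0 0 0
rot    → 0 0 0

0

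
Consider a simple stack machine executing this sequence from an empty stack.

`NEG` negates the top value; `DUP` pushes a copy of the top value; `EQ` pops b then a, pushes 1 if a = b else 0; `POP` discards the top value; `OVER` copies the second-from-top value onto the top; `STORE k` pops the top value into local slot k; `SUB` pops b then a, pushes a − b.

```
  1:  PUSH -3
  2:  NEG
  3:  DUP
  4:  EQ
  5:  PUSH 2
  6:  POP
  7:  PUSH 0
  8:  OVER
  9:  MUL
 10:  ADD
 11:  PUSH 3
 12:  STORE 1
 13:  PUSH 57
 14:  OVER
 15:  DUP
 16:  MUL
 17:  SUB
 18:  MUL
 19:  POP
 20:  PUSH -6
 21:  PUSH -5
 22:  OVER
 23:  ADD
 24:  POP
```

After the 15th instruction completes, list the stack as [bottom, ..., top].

[1, 57, 1, 1]

PUSH -3 -> [-3]
NEG     -> [3]
DUP     -> [3, 3]
EQ      -> [1]
PUSH 2  -> [1, 2]
POP     -> [1]
PUSH 0  -> [1, 0]
OVER    -> [1, 0, 1]
MUL     -> [1, 0]
ADD     -> [1]
PUSH 3  -> [1, 3]
STORE 1 -> [1]
PUSH 57 -> [1, 57]
OVER    -> [1, 57, 1]
DUP     -> [1, 57, 1, 1]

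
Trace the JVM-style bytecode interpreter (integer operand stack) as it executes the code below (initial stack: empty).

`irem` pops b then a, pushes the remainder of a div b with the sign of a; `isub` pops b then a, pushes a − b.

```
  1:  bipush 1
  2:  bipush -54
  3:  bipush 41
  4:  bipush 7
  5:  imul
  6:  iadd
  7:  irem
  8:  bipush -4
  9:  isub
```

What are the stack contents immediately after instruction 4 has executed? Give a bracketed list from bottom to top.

[1, -54, 41, 7]

bipush 1    1
bipush -54  1 -54
bipush 41   1 -54 41
bipush 7    1 -54 41 7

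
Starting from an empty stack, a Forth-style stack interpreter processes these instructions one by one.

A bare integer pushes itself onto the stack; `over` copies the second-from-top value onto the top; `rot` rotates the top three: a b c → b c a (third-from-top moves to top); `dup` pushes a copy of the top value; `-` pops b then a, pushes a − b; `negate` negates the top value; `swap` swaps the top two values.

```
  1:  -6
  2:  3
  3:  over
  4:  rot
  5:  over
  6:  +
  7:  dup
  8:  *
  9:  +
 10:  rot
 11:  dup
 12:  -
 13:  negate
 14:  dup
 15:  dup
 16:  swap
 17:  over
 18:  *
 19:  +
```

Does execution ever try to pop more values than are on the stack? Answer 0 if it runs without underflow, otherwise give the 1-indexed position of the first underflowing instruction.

10

-6   -> -6
3    -> -6 3
over -> -6 3 -6
rot  -> 3 -6 -6
over -> 3 -6 -6 -6
+    -> 3 -6 -12
dup  -> 3 -6 -12 -12
*    -> 3 -6 144
+    -> 3 138
rot  — needs 3 operands, stack has 2 → underflow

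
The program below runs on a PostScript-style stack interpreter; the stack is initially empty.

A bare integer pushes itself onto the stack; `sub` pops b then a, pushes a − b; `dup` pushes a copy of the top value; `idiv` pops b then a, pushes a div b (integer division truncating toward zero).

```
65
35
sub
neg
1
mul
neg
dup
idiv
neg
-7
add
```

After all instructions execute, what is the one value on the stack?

65   : [65]
35   : [65, 35]
sub  : [30]
neg  : [-30]
1    : [-30, 1]
mul  : [-30]
neg  : [30]
dup  : [30, 30]
idiv : [1]
neg  : [-1]
-7   : [-1, -7]
add  : [-8]

-8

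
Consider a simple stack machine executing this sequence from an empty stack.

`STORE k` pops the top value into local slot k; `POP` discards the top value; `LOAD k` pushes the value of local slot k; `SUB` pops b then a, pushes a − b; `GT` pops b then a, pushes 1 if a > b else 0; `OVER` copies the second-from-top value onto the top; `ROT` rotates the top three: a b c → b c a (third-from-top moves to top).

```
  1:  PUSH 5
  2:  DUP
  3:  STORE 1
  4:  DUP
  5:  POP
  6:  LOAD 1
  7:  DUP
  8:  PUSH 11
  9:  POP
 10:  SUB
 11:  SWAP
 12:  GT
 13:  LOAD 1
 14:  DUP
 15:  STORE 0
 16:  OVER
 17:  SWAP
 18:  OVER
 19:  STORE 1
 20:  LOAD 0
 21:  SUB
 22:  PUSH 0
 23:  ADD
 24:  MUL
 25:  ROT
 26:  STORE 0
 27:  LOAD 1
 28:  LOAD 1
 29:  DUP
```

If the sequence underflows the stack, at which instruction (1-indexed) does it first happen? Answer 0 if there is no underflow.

PUSH 5  → [5]
DUP     → [5, 5]
STORE 1 → [5]
DUP     → [5, 5]
POP     → [5]
LOAD 1  → [5, 5]
DUP     → [5, 5, 5]
PUSH 11 → [5, 5, 5, 11]
POP     → [5, 5, 5]
SUB     → [5, 0]
SWAP    → [0, 5]
GT      → [0]
LOAD 1  → [0, 5]
DUP     → [0, 5, 5]
STORE 0 → [0, 5]
OVER    → [0, 5, 0]
SWAP    → [0, 0, 5]
OVER    → [0, 0, 5, 0]
STORE 1 → [0, 0, 5]
LOAD 0  → [0, 0, 5, 5]
SUB     → [0, 0, 0]
PUSH 0  → [0, 0, 0, 0]
ADD     → [0, 0, 0]
MUL     → [0, 0]
ROT  — needs 3 operands, stack has 2 → underflow

25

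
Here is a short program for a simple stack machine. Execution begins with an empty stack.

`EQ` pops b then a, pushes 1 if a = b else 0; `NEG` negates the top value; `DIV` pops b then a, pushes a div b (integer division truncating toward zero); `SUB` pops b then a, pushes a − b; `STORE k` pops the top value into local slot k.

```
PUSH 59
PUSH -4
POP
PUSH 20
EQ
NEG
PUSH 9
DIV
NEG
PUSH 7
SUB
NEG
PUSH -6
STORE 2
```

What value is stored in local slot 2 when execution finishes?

PUSH 59 -> 59
PUSH -4 -> 59 -4
POP     -> 59
PUSH 20 -> 59 20
EQ      -> 0
NEG     -> 0
PUSH 9  -> 0 9
DIV     -> 0
NEG     -> 0
PUSH 7  -> 0 7
SUB     -> -7
NEG     -> 7
PUSH -6 -> 7 -6
STORE 2 -> 7

-6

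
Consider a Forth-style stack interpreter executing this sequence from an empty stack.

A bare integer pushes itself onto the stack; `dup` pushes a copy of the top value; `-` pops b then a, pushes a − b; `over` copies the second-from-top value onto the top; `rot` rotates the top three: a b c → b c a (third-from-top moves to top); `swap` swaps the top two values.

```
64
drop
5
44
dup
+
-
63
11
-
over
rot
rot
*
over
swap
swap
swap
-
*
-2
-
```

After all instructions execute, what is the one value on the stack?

64   → 64
drop → (empty)
5    → 5
44   → 5 44
dup  → 5 44 44
+    → 5 88
-    → -83
63   → -83 63
11   → -83 63 11
-    → -83 52
over → -83 52 -83
rot  → 52 -83 -83
rot  → -83 -83 52
*    → -83 -4316
over → -83 -4316 -83
swap → -83 -83 -4316
swap → -83 -4316 -83
swap → -83 -83 -4316
-    → -83 4233
*    → -351339
-2   → -351339 -2
-    → -351337

-351337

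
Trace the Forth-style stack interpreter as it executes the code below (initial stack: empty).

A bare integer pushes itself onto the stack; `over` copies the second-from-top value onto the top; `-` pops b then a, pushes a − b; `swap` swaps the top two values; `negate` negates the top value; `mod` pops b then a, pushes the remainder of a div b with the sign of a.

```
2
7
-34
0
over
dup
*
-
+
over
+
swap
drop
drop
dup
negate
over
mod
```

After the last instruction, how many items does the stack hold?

2       2
7       2 7
-34     2 7 -34
0       2 7 -34 0
over    2 7 -34 0 -34
dup     2 7 -34 0 -34 -34
*       2 7 -34 0 1156
-       2 7 -34 -1156
+       2 7 -1190
over    2 7 -1190 7
+       2 7 -1183
swap    2 -1183 7
drop    2 -1183
drop    2
dup     2 2
negate  2 -2
over    2 -2 2
mod     2 0

2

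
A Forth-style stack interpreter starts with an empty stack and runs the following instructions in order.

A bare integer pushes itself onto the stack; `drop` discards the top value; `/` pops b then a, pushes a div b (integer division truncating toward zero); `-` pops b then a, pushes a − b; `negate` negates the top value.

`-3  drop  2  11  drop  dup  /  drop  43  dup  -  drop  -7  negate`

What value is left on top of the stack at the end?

7

-3     : -3
drop   : (empty)
2      : 2
11     : 2 11
drop   : 2
dup    : 2 2
/      : 1
drop   : (empty)
43     : 43
dup    : 43 43
-      : 0
drop   : (empty)
-7     : -7
negate : 7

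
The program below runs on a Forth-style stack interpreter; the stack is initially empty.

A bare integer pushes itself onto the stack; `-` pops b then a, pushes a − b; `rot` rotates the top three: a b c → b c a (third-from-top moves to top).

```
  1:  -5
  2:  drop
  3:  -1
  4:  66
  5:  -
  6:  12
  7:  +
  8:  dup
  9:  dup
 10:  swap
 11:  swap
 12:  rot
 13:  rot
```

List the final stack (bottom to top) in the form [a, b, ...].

-5   : [-5]
drop : []
-1   : [-1]
66   : [-1, 66]
-    : [-67]
12   : [-67, 12]
+    : [-55]
dup  : [-55, -55]
dup  : [-55, -55, -55]
swap : [-55, -55, -55]
swap : [-55, -55, -55]
rot  : [-55, -55, -55]
rot  : [-55, -55, -55]

[-55, -55, -55]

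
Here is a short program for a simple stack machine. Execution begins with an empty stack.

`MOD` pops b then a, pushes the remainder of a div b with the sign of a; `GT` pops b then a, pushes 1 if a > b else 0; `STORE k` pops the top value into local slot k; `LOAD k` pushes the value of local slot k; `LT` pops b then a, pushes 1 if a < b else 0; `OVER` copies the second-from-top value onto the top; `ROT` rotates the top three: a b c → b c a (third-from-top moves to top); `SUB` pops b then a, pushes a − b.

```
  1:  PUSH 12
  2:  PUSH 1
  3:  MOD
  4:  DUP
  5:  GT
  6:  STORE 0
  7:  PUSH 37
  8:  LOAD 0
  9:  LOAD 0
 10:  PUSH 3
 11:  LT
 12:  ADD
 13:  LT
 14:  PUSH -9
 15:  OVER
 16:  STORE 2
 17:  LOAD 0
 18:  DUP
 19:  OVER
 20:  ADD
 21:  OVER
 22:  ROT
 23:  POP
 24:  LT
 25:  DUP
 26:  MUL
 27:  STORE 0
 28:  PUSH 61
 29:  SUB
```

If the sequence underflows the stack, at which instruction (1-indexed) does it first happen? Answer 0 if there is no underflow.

PUSH 12  [12]
PUSH 1   [12, 1]
MOD      [0]
DUP      [0, 0]
GT       [0]
STORE 0  []
PUSH 37  [37]
LOAD 0   [37, 0]
LOAD 0   [37, 0, 0]
PUSH 3   [37, 0, 0, 3]
LT       [37, 0, 1]
ADD      [37, 1]
LT       [0]
PUSH -9  [0, -9]
OVER     [0, -9, 0]
STORE 2  [0, -9]
LOAD 0   [0, -9, 0]
DUP      [0, -9, 0, 0]
OVER     [0, -9, 0, 0, 0]
ADD      [0, -9, 0, 0]
OVER     [0, -9, 0, 0, 0]
ROT      [0, -9, 0, 0, 0]
POP      [0, -9, 0, 0]
LT       [0, -9, 0]
DUP      [0, -9, 0, 0]
MUL      [0, -9, 0]
STORE 0  [0, -9]
PUSH 61  [0, -9, 61]
SUB      [0, -70]

0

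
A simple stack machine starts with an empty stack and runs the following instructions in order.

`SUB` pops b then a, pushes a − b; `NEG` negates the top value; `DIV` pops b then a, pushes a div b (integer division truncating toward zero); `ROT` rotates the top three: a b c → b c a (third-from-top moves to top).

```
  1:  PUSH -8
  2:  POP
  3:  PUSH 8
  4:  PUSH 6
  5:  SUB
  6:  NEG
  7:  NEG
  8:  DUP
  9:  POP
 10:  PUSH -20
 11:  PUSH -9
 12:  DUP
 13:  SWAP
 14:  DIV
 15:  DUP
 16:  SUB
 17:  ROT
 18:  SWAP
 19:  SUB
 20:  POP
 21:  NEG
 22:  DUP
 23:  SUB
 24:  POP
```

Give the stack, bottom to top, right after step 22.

[20, 20]

PUSH -8   [-8]
POP       []
PUSH 8    [8]
PUSH 6    [8, 6]
SUB       [2]
NEG       [-2]
NEG       [2]
DUP       [2, 2]
POP       [2]
PUSH -20  [2, -20]
PUSH -9   [2, -20, -9]
DUP       [2, -20, -9, -9]
SWAP      [2, -20, -9, -9]
DIV       [2, -20, 1]
DUP       [2, -20, 1, 1]
SUB       [2, -20, 0]
ROT       [-20, 0, 2]
SWAP      [-20, 2, 0]
SUB       [-20, 2]
POP       [-20]
NEG       [20]
DUP       [20, 20]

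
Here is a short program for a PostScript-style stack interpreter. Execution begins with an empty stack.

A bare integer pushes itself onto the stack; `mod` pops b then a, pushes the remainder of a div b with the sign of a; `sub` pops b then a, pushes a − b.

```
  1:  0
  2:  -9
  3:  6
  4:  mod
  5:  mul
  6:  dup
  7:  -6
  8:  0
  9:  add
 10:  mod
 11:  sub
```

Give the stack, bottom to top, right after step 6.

0   -> 0
-9  -> 0 -9
6   -> 0 -9 6
mod -> 0 -3
mul -> 0
dup -> 0 0

[0, 0]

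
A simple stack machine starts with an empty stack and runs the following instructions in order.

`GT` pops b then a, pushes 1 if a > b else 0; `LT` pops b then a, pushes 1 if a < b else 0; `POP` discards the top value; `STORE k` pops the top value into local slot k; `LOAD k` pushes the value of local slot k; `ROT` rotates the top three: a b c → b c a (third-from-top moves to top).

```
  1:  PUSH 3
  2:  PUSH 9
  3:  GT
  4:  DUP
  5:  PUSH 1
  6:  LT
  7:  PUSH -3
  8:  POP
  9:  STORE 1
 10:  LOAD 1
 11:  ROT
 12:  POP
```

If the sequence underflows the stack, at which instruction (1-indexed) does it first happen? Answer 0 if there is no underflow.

11

PUSH 3  : 3
PUSH 9  : 3 9
GT      : 0
DUP     : 0 0
PUSH 1  : 0 0 1
LT      : 0 1
PUSH -3 : 0 1 -3
POP     : 0 1
STORE 1 : 0
LOAD 1  : 0 1
ROT  — needs 3 operands, stack has 2 → underflow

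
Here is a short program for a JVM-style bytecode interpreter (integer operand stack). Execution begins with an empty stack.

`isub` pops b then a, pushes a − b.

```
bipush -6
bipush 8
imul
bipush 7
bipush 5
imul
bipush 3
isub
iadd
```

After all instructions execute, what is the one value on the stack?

bipush -6 : [-6]
bipush 8  : [-6, 8]
imul      : [-48]
bipush 7  : [-48, 7]
bipush 5  : [-48, 7, 5]
imul      : [-48, 35]
bipush 3  : [-48, 35, 3]
isub      : [-48, 32]
iadd      : [-16]

-16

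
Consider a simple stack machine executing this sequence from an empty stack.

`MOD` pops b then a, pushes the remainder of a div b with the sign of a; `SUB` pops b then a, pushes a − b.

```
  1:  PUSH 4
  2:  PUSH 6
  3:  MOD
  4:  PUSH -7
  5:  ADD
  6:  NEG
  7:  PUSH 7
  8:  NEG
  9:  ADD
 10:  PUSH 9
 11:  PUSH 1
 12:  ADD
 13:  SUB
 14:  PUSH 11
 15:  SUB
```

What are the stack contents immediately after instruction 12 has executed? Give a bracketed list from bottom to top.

PUSH 4  -> [4]
PUSH 6  -> [4, 6]
MOD     -> [4]
PUSH -7 -> [4, -7]
ADD     -> [-3]
NEG     -> [3]
PUSH 7  -> [3, 7]
NEG     -> [3, -7]
ADD     -> [-4]
PUSH 9  -> [-4, 9]
PUSH 1  -> [-4, 9, 1]
ADD     -> [-4, 10]

[-4, 10]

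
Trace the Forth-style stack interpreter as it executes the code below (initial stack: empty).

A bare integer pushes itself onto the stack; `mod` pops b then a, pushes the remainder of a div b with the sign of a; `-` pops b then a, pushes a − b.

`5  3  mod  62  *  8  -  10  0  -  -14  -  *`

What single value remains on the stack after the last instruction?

5   : 5
3   : 5 3
mod : 2
62  : 2 62
*   : 124
8   : 124 8
-   : 116
10  : 116 10
0   : 116 10 0
-   : 116 10
-14 : 116 10 -14
-   : 116 24
*   : 2784

2784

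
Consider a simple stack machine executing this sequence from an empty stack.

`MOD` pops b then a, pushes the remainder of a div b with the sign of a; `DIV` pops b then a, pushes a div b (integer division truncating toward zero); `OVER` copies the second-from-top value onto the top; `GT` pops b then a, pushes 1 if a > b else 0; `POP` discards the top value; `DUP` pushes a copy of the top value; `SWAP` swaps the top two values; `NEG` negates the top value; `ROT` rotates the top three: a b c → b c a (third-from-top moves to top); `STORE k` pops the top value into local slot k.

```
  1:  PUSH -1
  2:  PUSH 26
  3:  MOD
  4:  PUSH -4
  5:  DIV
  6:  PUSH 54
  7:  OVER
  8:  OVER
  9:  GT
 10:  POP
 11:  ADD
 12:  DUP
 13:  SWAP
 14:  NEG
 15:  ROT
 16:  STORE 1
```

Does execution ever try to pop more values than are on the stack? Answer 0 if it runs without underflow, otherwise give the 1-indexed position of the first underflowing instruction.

15

PUSH -1  [-1]
PUSH 26  [-1, 26]
MOD      [-1]
PUSH -4  [-1, -4]
DIV      [0]
PUSH 54  [0, 54]
OVER     [0, 54, 0]
OVER     [0, 54, 0, 54]
GT       [0, 54, 0]
POP      [0, 54]
ADD      [54]
DUP      [54, 54]
SWAP     [54, 54]
NEG      [54, -54]
ROT  — needs 3 operands, stack has 2 → underflow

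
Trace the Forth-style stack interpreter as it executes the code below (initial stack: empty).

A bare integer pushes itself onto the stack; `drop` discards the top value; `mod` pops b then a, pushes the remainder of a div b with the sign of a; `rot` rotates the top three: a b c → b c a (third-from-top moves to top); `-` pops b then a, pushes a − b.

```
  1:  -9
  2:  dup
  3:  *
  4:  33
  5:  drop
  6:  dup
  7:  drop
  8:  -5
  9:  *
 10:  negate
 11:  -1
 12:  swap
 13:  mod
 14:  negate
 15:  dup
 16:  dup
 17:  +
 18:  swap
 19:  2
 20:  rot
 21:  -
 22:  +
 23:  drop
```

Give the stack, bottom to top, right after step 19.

-9      -9
dup     -9 -9
*       81
33      81 33
drop    81
dup     81 81
drop    81
-5      81 -5
*       -405
negate  405
-1      405 -1
swap    -1 405
mod     -1
negate  1
dup     1 1
dup     1 1 1
+       1 2
swap    2 1
2       2 1 2

[2, 1, 2]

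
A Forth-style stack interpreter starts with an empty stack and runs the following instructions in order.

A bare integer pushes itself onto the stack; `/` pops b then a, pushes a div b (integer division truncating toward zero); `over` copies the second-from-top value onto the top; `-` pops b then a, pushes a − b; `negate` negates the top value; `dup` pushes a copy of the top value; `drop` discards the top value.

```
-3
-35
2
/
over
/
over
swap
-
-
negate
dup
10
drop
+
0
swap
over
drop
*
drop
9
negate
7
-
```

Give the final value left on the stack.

-16

-3     : [-3]
-35    : [-3, -35]
2      : [-3, -35, 2]
/      : [-3, -17]
over   : [-3, -17, -3]
/      : [-3, 5]
over   : [-3, 5, -3]
swap   : [-3, -3, 5]
-      : [-3, -8]
-      : [5]
negate : [-5]
dup    : [-5, -5]
10     : [-5, -5, 10]
drop   : [-5, -5]
+      : [-10]
0      : [-10, 0]
swap   : [0, -10]
over   : [0, -10, 0]
drop   : [0, -10]
*      : [0]
drop   : []
9      : [9]
negate : [-9]
7      : [-9, 7]
-      : [-16]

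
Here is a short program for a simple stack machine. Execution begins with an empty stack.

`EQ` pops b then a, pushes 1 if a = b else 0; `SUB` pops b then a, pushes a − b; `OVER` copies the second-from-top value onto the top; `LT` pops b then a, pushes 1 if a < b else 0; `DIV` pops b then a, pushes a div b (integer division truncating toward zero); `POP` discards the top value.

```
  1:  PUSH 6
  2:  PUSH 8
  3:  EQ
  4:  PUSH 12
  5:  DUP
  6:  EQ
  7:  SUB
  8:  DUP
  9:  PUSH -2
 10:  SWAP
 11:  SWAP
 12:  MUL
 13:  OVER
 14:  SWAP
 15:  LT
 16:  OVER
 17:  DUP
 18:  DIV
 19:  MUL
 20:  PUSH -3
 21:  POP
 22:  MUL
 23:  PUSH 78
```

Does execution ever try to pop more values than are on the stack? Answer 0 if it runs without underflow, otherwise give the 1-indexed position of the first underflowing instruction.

0

PUSH 6   [6]
PUSH 8   [6, 8]
EQ       [0]
PUSH 12  [0, 12]
DUP      [0, 12, 12]
EQ       [0, 1]
SUB      [-1]
DUP      [-1, -1]
PUSH -2  [-1, -1, -2]
SWAP     [-1, -2, -1]
SWAP     [-1, -1, -2]
MUL      [-1, 2]
OVER     [-1, 2, -1]
SWAP     [-1, -1, 2]
LT       [-1, 1]
OVER     [-1, 1, -1]
DUP      [-1, 1, -1, -1]
DIV      [-1, 1, 1]
MUL      [-1, 1]
PUSH -3  [-1, 1, -3]
POP      [-1, 1]
MUL      [-1]
PUSH 78  [-1, 78]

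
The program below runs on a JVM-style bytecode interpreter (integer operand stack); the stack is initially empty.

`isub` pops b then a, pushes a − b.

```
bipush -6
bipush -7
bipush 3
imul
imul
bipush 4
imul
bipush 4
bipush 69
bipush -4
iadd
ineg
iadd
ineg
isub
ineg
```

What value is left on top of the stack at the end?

bipush -6 → -6
bipush -7 → -6 -7
bipush 3  → -6 -7 3
imul      → -6 -21
imul      → 126
bipush 4  → 126 4
imul      → 504
bipush 4  → 504 4
bipush 69 → 504 4 69
bipush -4 → 504 4 69 -4
iadd      → 504 4 65
ineg      → 504 4 -65
iadd      → 504 -61
ineg      → 504 61
isub      → 443
ineg      → -443

-443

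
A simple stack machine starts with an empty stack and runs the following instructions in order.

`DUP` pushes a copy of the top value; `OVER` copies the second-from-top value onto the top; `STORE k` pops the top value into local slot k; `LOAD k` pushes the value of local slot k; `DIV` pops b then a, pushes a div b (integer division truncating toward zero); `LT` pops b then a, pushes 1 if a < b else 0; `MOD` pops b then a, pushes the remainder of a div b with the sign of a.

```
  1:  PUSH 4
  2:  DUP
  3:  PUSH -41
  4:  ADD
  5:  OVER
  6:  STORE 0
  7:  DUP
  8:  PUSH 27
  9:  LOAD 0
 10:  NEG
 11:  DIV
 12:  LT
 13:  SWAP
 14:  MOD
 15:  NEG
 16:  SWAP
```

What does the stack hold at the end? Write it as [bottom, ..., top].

PUSH 4    4
DUP       4 4
PUSH -41  4 4 -41
ADD       4 -37
OVER      4 -37 4
STORE 0   4 -37
DUP       4 -37 -37
PUSH 27   4 -37 -37 27
LOAD 0    4 -37 -37 27 4
NEG       4 -37 -37 27 -4
DIV       4 -37 -37 -6
LT        4 -37 1
SWAP      4 1 -37
MOD       4 1
NEG       4 -1
SWAP      -1 4

[-1, 4]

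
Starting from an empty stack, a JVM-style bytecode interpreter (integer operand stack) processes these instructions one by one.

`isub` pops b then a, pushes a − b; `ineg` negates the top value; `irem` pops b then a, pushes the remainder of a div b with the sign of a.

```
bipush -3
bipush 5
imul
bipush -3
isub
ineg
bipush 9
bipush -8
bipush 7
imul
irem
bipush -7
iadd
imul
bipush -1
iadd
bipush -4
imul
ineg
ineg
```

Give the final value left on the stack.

bipush -3  -3
bipush 5   -3 5
imul       -15
bipush -3  -15 -3
isub       -12
ineg       12
bipush 9   12 9
bipush -8  12 9 -8
bipush 7   12 9 -8 7
imul       12 9 -56
irem       12 9
bipush -7  12 9 -7
iadd       12 2
imul       24
bipush -1  24 -1
iadd       23
bipush -4  23 -4
imul       -92
ineg       92
ineg       -92

-92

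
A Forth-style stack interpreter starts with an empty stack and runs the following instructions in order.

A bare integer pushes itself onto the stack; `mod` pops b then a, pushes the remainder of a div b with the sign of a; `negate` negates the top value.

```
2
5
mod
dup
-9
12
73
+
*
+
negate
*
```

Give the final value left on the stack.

2      -> 2
5      -> 2 5
mod    -> 2
dup    -> 2 2
-9     -> 2 2 -9
12     -> 2 2 -9 12
73     -> 2 2 -9 12 73
+      -> 2 2 -9 85
*      -> 2 2 -765
+      -> 2 -763
negate -> 2 763
*      -> 1526

1526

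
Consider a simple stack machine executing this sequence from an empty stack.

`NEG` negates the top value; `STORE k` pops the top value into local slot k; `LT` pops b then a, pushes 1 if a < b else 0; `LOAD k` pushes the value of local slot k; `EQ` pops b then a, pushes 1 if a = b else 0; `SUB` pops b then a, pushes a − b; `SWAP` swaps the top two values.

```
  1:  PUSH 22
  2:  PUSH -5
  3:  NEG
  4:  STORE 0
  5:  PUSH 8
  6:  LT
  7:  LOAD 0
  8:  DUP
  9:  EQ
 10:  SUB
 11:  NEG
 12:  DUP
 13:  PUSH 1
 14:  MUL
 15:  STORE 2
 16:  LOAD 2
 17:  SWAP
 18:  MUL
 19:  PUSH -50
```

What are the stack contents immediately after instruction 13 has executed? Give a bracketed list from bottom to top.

[1, 1, 1]

PUSH 22 -> 22
PUSH -5 -> 22 -5
NEG     -> 22 5
STORE 0 -> 22
PUSH 8  -> 22 8
LT      -> 0
LOAD 0  -> 0 5
DUP     -> 0 5 5
EQ      -> 0 1
SUB     -> -1
NEG     -> 1
DUP     -> 1 1
PUSH 1  -> 1 1 1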